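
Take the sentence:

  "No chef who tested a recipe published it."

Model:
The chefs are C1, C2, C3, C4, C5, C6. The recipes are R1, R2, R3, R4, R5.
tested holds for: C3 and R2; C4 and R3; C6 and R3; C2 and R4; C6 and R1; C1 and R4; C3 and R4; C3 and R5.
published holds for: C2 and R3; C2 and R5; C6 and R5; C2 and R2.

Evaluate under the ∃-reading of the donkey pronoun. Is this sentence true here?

"it" takes "a recipe" as antecedent — a donkey pronoun bound across the clause boundary.
Truth condition: for no (c,r) with tested(c,r) does published(c,r) hold.
Restrictor pairs — does the scope hold? (C1,R4):fails  (C2,R4):fails  (C3,R2):fails  (C3,R4):fails  (C3,R5):fails  (C4,R3):fails  (C6,R1):fails  (C6,R3):fails
Scope holds for no restrictor pair, so the sentence is true.

True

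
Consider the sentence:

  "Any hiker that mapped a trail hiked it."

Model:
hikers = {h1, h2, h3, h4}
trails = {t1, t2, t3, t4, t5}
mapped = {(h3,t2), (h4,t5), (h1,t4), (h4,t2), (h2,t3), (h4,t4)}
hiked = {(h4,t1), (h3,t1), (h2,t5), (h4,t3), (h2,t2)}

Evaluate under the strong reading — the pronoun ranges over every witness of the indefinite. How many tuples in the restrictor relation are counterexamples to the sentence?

6

"it" takes "a trail" as antecedent — a donkey pronoun bound across the clause boundary.
Strong reading: for every (h,t) with mapped(h,t), hiked(h,t).
Restrictor pairs: (h1,t4) ✗  (h2,t3) ✗  (h3,t2) ✗  (h4,t2) ✗  (h4,t4) ✗  (h4,t5) ✗
Counterexamples (restrictor pairs failing the scope): 6.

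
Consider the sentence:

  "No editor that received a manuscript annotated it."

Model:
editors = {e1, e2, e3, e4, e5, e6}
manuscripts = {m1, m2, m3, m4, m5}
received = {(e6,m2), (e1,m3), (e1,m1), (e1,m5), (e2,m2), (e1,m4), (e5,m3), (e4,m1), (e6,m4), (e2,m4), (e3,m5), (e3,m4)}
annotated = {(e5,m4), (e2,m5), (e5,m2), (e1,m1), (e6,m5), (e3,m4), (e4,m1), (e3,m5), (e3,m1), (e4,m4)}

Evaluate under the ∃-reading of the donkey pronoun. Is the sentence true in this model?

False

"it" takes "a manuscript" as antecedent — a donkey pronoun bound across the clause boundary.
Truth condition: for no (e,m) with received(e,m) does annotated(e,m) hold.
Restrictor pairs — does the scope hold? (e1,m1):holds  (e1,m3):fails  (e1,m4):fails  (e1,m5):fails  (e2,m2):fails  (e2,m4):fails  (e3,m4):holds  (e3,m5):holds  (e4,m1):holds  (e5,m3):fails  (e6,m2):fails  (e6,m4):fails
Scope holds for 4 pair(s), so the sentence is false.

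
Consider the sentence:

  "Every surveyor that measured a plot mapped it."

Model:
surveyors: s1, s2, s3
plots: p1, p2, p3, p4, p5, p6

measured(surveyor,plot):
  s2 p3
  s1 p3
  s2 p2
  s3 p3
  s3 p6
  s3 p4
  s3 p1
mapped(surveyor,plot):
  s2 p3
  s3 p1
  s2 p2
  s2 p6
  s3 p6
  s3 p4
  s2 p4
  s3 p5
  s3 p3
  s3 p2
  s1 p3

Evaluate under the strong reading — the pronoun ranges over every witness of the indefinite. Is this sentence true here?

"it" takes "a plot" as antecedent — a donkey pronoun bound across the clause boundary.
Strong reading: for every (s,p) with measured(s,p), mapped(s,p).
Restrictor pairs: (s1,p3) ✓  (s2,p2) ✓  (s2,p3) ✓  (s3,p1) ✓  (s3,p3) ✓  (s3,p4) ✓  (s3,p6) ✓
Every restrictor pair satisfies the scope.

True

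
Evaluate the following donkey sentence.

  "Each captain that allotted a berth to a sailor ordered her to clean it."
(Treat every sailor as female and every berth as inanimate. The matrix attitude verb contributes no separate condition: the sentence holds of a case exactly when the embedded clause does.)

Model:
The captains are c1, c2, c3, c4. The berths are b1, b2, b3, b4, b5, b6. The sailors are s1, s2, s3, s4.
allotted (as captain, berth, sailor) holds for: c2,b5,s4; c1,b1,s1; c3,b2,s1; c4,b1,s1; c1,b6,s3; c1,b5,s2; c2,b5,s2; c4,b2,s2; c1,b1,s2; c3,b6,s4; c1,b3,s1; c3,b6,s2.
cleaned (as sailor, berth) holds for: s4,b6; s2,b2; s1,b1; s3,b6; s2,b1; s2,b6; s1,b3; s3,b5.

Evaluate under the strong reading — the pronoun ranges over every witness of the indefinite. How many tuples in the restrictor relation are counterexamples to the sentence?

"her" takes "a sailor" as antecedent and "it" takes "a berth"; both are donkey pronouns co-varying with the restrictor.
Strong reading: for every (c,b,s) with allotted(c,b,s), cleaned(s,b).
Restrictor triples: (c1,b1,s1)→cleaned(s1,b1) ✓  (c1,b1,s2)→cleaned(s2,b1) ✓  (c1,b3,s1)→cleaned(s1,b3) ✓  (c1,b5,s2)→cleaned(s2,b5) ✗  (c1,b6,s3)→cleaned(s3,b6) ✓  (c2,b5,s2)→cleaned(s2,b5) ✗  (c2,b5,s4)→cleaned(s4,b5) ✗  (c3,b2,s1)→cleaned(s1,b2) ✗  (c3,b6,s2)→cleaned(s2,b6) ✓  (c3,b6,s4)→cleaned(s4,b6) ✓  (c4,b1,s1)→cleaned(s1,b1) ✓  (c4,b2,s2)→cleaned(s2,b2) ✓
Counterexamples (restrictor triples failing the scope): 4.

4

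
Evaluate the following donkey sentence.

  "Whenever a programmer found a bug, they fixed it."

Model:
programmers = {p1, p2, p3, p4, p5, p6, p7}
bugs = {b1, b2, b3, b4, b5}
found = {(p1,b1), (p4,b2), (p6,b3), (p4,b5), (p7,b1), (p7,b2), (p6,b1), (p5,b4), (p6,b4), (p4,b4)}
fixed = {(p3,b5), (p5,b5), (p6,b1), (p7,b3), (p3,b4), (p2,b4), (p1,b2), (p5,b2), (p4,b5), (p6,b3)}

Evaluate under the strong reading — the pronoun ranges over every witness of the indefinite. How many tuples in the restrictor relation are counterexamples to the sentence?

7

"it" takes "a bug" as antecedent — a donkey pronoun bound across the clause boundary.
Strong reading: for every (p,b) with found(p,b), fixed(p,b).
Restrictor pairs: (p1,b1) ✗  (p4,b2) ✗  (p4,b4) ✗  (p4,b5) ✓  (p5,b4) ✗  (p6,b1) ✓  (p6,b3) ✓  (p6,b4) ✗  (p7,b1) ✗  (p7,b2) ✗
Counterexamples (restrictor pairs failing the scope): 7.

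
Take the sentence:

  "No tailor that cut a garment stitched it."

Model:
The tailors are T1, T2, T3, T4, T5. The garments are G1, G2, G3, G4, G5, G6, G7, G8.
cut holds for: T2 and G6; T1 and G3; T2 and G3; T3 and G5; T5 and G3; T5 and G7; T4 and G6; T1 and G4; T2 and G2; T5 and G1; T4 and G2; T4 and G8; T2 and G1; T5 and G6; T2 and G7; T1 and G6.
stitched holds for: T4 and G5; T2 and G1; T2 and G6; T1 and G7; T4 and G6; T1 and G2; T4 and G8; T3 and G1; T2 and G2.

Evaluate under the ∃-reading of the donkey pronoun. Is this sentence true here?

"it" takes "a garment" as antecedent — a donkey pronoun bound across the clause boundary.
Truth condition: for no (t,g) with cut(t,g) does stitched(t,g) hold.
Restrictor pairs — does the scope hold? (T1,G3):fails  (T1,G4):fails  (T1,G6):fails  (T2,G1):holds  (T2,G2):holds  (T2,G3):fails  (T2,G6):holds  (T2,G7):fails  (T3,G5):fails  (T4,G2):fails  (T4,G6):holds  (T4,G8):holds  (T5,G1):fails  (T5,G3):fails  (T5,G6):fails  (T5,G7):fails
Scope holds for 5 pair(s), so the sentence is false.

False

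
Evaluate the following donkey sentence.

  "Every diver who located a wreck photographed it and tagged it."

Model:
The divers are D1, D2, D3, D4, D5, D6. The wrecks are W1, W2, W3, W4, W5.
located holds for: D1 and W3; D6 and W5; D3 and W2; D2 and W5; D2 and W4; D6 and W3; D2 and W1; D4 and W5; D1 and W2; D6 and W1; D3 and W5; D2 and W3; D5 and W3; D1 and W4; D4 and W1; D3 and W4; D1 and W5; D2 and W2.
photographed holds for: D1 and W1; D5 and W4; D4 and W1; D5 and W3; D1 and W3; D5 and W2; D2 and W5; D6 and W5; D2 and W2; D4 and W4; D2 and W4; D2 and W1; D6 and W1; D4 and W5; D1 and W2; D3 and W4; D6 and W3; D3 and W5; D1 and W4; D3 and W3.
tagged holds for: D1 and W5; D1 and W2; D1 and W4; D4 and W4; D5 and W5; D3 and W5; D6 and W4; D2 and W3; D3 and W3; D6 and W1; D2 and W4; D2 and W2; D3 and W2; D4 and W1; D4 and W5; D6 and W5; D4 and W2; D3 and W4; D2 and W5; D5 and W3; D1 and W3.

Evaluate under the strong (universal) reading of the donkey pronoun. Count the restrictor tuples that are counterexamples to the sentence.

"it" takes "a wreck" as antecedent — a donkey pronoun bound across the clause boundary.
Strong reading: for every (d,w) with located(d,w), photographed(d,w) ∧ tagged(d,w).
Restrictor pairs: (D1,W2) ✓  (D1,W3) ✓  (D1,W4) ✓  (D1,W5) ✗  (D2,W1) ✗  (D2,W2) ✓  (D2,W3) ✗  (D2,W4) ✓  (D2,W5) ✓  (D3,W2) ✗  (D3,W4) ✓  (D3,W5) ✓  (D4,W1) ✓  (D4,W5) ✓  (D5,W3) ✓  (D6,W1) ✓  (D6,W3) ✗  (D6,W5) ✓
Counterexamples (restrictor pairs failing the scope): 5.

5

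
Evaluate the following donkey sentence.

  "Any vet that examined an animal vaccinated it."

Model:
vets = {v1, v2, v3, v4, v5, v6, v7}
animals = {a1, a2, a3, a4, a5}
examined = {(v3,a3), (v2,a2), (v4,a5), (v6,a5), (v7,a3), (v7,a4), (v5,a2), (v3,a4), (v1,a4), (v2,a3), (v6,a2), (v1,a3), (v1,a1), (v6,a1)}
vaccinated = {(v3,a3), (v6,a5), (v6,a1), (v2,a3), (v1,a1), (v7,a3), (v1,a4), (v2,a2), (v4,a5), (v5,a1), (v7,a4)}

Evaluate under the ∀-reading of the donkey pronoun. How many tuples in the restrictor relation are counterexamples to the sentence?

4

"it" takes "an animal" as antecedent — a donkey pronoun bound across the clause boundary.
Strong reading: for every (v,a) with examined(v,a), vaccinated(v,a).
Restrictor pairs: (v1,a1) ✓  (v1,a3) ✗  (v1,a4) ✓  (v2,a2) ✓  (v2,a3) ✓  (v3,a3) ✓  (v3,a4) ✗  (v4,a5) ✓  (v5,a2) ✗  (v6,a1) ✓  (v6,a2) ✗  (v6,a5) ✓  (v7,a3) ✓  (v7,a4) ✓
Counterexamples (restrictor pairs failing the scope): 4.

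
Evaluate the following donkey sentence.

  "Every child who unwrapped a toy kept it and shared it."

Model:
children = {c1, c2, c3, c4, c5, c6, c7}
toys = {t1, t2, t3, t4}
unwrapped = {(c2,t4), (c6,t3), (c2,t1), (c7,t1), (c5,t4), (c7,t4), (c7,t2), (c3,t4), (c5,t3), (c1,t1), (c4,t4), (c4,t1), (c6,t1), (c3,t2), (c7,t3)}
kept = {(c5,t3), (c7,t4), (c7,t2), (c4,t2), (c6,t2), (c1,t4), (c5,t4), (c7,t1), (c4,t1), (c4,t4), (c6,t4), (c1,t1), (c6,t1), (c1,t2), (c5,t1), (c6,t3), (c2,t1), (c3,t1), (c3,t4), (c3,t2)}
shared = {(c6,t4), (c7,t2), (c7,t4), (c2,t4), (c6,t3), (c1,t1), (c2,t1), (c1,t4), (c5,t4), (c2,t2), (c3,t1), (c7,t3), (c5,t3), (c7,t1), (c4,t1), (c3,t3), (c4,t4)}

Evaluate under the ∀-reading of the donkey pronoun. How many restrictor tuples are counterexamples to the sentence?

5

"it" takes "a toy" as antecedent — a donkey pronoun bound across the clause boundary.
Strong reading: for every (c,t) with unwrapped(c,t), kept(c,t) ∧ shared(c,t).
Restrictor pairs: (c1,t1) ✓  (c2,t1) ✓  (c2,t4) ✗  (c3,t2) ✗  (c3,t4) ✗  (c4,t1) ✓  (c4,t4) ✓  (c5,t3) ✓  (c5,t4) ✓  (c6,t1) ✗  (c6,t3) ✓  (c7,t1) ✓  (c7,t2) ✓  (c7,t3) ✗  (c7,t4) ✓
Counterexamples (restrictor pairs failing the scope): 5.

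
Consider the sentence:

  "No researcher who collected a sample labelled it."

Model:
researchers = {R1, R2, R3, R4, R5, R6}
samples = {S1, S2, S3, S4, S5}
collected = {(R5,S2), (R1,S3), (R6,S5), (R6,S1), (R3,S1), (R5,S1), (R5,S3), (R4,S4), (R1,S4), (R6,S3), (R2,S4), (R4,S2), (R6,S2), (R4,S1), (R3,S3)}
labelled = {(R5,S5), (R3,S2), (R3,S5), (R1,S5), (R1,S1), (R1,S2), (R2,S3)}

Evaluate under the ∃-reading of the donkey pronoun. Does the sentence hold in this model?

True

"it" takes "a sample" as antecedent — a donkey pronoun bound across the clause boundary.
Truth condition: for no (r,s) with collected(r,s) does labelled(r,s) hold.
Restrictor pairs — does the scope hold? (R1,S3):fails  (R1,S4):fails  (R2,S4):fails  (R3,S1):fails  (R3,S3):fails  (R4,S1):fails  (R4,S2):fails  (R4,S4):fails  (R5,S1):fails  (R5,S2):fails  (R5,S3):fails  (R6,S1):fails  (R6,S2):fails  (R6,S3):fails  (R6,S5):fails
Scope holds for no restrictor pair, so the sentence is true.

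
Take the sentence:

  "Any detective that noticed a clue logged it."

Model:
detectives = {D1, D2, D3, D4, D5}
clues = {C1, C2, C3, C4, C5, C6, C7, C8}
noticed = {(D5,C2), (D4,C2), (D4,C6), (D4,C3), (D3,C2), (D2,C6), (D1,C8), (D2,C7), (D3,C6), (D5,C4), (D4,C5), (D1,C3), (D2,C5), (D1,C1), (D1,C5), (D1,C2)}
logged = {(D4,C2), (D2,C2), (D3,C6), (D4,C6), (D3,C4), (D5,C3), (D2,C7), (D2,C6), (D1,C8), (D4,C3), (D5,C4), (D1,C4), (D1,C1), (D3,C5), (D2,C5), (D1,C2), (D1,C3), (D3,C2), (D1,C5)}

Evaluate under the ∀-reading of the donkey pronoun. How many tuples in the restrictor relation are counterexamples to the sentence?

"it" takes "a clue" as antecedent — a donkey pronoun bound across the clause boundary.
Strong reading: for every (d,c) with noticed(d,c), logged(d,c).
Restrictor pairs: (D1,C1) ✓  (D1,C2) ✓  (D1,C3) ✓  (D1,C5) ✓  (D1,C8) ✓  (D2,C5) ✓  (D2,C6) ✓  (D2,C7) ✓  (D3,C2) ✓  (D3,C6) ✓  (D4,C2) ✓  (D4,C3) ✓  (D4,C5) ✗  (D4,C6) ✓  (D5,C2) ✗  (D5,C4) ✓
Counterexamples (restrictor pairs failing the scope): 2.

2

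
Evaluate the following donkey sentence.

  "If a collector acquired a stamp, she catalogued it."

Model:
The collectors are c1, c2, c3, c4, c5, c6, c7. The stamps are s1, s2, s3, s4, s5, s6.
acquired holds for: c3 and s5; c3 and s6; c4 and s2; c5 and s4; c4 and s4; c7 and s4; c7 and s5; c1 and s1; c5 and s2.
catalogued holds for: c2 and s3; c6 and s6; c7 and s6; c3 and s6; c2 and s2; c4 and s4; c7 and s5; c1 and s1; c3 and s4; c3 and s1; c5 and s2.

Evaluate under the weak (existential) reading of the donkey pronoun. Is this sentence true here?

True

"it" takes "a stamp" as antecedent — a donkey pronoun bound across the clause boundary.
Weak reading: every collector c with some acquired-stamp has at least one acquired-stamp s such that catalogued(c,s).
Per collector: c1:✓  c3:✓  c4:✓  c5:✓  c7:✓
Every collector in the restrictor has a witness.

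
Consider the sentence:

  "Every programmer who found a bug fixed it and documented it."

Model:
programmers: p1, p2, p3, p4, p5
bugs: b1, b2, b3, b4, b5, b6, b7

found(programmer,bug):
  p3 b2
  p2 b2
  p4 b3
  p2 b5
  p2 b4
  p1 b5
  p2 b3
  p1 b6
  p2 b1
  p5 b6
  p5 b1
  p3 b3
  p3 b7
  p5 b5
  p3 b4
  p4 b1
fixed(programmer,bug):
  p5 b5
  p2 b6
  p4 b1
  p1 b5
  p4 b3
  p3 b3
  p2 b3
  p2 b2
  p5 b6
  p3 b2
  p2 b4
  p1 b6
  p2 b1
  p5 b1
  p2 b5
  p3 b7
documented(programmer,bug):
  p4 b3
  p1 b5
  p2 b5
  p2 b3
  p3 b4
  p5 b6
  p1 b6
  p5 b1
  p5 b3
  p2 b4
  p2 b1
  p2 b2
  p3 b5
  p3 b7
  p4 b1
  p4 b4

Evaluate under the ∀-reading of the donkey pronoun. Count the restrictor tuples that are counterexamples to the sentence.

4

"it" takes "a bug" as antecedent — a donkey pronoun bound across the clause boundary.
Strong reading: for every (p,b) with found(p,b), fixed(p,b) ∧ documented(p,b).
Restrictor pairs: (p1,b5) ✓  (p1,b6) ✓  (p2,b1) ✓  (p2,b2) ✓  (p2,b3) ✓  (p2,b4) ✓  (p2,b5) ✓  (p3,b2) ✗  (p3,b3) ✗  (p3,b4) ✗  (p3,b7) ✓  (p4,b1) ✓  (p4,b3) ✓  (p5,b1) ✓  (p5,b5) ✗  (p5,b6) ✓
Counterexamples (restrictor pairs failing the scope): 4.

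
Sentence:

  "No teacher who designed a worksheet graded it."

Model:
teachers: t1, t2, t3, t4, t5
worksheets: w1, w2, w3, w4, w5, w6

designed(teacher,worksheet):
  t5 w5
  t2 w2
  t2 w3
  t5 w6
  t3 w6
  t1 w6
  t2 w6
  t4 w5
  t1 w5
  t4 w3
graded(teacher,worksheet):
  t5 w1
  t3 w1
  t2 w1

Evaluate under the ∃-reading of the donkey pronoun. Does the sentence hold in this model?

"it" takes "a worksheet" as antecedent — a donkey pronoun bound across the clause boundary.
Truth condition: for no (t,w) with designed(t,w) does graded(t,w) hold.
Restrictor pairs — does the scope hold? (t1,w5):fails  (t1,w6):fails  (t2,w2):fails  (t2,w3):fails  (t2,w6):fails  (t3,w6):fails  (t4,w3):fails  (t4,w5):fails  (t5,w5):fails  (t5,w6):fails
Scope holds for no restrictor pair, so the sentence is true.

True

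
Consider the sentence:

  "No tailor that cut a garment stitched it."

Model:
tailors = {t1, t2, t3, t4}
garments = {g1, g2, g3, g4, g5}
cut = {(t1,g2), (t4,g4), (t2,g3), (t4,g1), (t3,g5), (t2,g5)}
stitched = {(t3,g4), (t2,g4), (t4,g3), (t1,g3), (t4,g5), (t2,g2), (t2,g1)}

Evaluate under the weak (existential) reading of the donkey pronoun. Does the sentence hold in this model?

True

"it" takes "a garment" as antecedent — a donkey pronoun bound across the clause boundary.
Truth condition: for no (t,g) with cut(t,g) does stitched(t,g) hold.
Restrictor pairs — does the scope hold? (t1,g2):fails  (t2,g3):fails  (t2,g5):fails  (t3,g5):fails  (t4,g1):fails  (t4,g4):fails
Scope holds for no restrictor pair, so the sentence is true.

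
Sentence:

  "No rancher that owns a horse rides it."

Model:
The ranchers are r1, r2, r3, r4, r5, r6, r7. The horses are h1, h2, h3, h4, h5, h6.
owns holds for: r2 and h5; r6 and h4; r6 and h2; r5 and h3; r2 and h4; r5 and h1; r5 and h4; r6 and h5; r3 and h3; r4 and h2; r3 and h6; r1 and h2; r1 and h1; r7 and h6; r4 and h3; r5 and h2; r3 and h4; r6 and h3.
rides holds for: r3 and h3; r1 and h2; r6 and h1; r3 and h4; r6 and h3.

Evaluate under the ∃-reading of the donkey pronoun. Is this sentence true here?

False

"it" takes "a horse" as antecedent — a donkey pronoun bound across the clause boundary.
Truth condition: for no (r,h) with owns(r,h) does rides(r,h) hold.
Restrictor pairs — does the scope hold? (r1,h1):fails  (r1,h2):holds  (r2,h4):fails  (r2,h5):fails  (r3,h3):holds  (r3,h4):holds  (r3,h6):fails  (r4,h2):fails  (r4,h3):fails  (r5,h1):fails  (r5,h2):fails  (r5,h3):fails  (r5,h4):fails  (r6,h2):fails  (r6,h3):holds  (r6,h4):fails  (r6,h5):fails  (r7,h6):fails
Scope holds for 4 pair(s), so the sentence is false.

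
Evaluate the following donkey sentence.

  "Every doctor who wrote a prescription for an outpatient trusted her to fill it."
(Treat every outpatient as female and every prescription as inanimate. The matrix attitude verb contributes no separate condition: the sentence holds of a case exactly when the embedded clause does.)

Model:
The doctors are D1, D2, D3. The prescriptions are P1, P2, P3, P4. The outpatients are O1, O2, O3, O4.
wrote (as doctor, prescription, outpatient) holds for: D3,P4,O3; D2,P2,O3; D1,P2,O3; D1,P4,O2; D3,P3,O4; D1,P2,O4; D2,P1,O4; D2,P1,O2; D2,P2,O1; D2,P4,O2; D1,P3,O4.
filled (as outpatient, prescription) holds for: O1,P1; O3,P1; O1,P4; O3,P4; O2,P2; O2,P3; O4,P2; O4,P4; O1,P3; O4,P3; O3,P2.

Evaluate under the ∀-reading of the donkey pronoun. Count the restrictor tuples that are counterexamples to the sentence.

5

"her" takes "an outpatient" as antecedent and "it" takes "a prescription"; both are donkey pronouns co-varying with the restrictor.
Strong reading: for every (d,p,o) with wrote(d,p,o), filled(o,p).
Restrictor triples: (D1,P2,O3)→filled(O3,P2) ✓  (D1,P2,O4)→filled(O4,P2) ✓  (D1,P3,O4)→filled(O4,P3) ✓  (D1,P4,O2)→filled(O2,P4) ✗  (D2,P1,O2)→filled(O2,P1) ✗  (D2,P1,O4)→filled(O4,P1) ✗  (D2,P2,O1)→filled(O1,P2) ✗  (D2,P2,O3)→filled(O3,P2) ✓  (D2,P4,O2)→filled(O2,P4) ✗  (D3,P3,O4)→filled(O4,P3) ✓  (D3,P4,O3)→filled(O3,P4) ✓
Counterexamples (restrictor triples failing the scope): 5.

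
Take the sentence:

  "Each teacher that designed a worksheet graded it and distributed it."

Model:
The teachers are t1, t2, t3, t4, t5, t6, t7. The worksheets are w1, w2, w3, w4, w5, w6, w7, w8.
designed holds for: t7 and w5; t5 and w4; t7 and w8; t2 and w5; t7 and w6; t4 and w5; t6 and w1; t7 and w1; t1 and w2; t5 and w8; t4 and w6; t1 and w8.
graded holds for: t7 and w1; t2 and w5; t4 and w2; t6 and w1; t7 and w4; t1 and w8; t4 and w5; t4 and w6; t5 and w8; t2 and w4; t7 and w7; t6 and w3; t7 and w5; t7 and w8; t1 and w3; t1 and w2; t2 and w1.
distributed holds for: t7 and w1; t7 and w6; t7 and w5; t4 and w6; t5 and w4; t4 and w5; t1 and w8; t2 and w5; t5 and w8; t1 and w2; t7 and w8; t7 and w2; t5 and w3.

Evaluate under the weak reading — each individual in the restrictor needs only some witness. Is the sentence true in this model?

False

"it" takes "a worksheet" as antecedent — a donkey pronoun bound across the clause boundary.
Weak reading: every teacher t with some designed-worksheet has at least one designed-worksheet w such that graded(t,w) ∧ distributed(t,w).
Per teacher: t1:✓  t2:✓  t4:✓  t5:✓  t6:✗  t7:✓
t6 has no witness among its designed-worksheets.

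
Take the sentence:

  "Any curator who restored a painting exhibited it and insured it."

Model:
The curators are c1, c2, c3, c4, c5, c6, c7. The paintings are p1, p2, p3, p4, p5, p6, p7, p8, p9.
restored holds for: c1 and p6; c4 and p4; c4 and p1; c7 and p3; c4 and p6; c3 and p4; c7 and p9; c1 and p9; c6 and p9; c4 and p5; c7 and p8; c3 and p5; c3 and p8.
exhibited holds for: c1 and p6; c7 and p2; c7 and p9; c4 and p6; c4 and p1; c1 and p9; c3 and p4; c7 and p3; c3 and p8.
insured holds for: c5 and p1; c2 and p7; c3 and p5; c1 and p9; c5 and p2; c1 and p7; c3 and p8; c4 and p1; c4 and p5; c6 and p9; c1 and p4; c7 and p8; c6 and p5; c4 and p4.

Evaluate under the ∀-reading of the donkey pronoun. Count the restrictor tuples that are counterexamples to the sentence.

"it" takes "a painting" as antecedent — a donkey pronoun bound across the clause boundary.
Strong reading: for every (c,p) with restored(c,p), exhibited(c,p) ∧ insured(c,p).
Restrictor pairs: (c1,p6) ✗  (c1,p9) ✓  (c3,p4) ✗  (c3,p5) ✗  (c3,p8) ✓  (c4,p1) ✓  (c4,p4) ✗  (c4,p5) ✗  (c4,p6) ✗  (c6,p9) ✗  (c7,p3) ✗  (c7,p8) ✗  (c7,p9) ✗
Counterexamples (restrictor pairs failing the scope): 10.

10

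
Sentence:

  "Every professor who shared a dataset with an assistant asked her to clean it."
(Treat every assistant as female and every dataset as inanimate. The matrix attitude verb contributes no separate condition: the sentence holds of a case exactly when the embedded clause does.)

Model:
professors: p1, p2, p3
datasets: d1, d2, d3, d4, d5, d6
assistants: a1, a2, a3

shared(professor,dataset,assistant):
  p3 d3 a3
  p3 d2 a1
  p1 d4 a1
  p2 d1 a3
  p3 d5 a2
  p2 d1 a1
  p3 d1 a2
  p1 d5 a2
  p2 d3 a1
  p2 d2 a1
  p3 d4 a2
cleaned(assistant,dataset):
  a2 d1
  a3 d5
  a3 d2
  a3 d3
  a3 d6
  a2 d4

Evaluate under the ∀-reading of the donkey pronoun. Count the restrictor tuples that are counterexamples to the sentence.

8

"her" takes "an assistant" as antecedent and "it" takes "a dataset"; both are donkey pronouns co-varying with the restrictor.
Strong reading: for every (p,d,a) with shared(p,d,a), cleaned(a,d).
Restrictor triples: (p1,d4,a1)→cleaned(a1,d4) ✗  (p1,d5,a2)→cleaned(a2,d5) ✗  (p2,d1,a1)→cleaned(a1,d1) ✗  (p2,d1,a3)→cleaned(a3,d1) ✗  (p2,d2,a1)→cleaned(a1,d2) ✗  (p2,d3,a1)→cleaned(a1,d3) ✗  (p3,d1,a2)→cleaned(a2,d1) ✓  (p3,d2,a1)→cleaned(a1,d2) ✗  (p3,d3,a3)→cleaned(a3,d3) ✓  (p3,d4,a2)→cleaned(a2,d4) ✓  (p3,d5,a2)→cleaned(a2,d5) ✗
Counterexamples (restrictor triples failing the scope): 8.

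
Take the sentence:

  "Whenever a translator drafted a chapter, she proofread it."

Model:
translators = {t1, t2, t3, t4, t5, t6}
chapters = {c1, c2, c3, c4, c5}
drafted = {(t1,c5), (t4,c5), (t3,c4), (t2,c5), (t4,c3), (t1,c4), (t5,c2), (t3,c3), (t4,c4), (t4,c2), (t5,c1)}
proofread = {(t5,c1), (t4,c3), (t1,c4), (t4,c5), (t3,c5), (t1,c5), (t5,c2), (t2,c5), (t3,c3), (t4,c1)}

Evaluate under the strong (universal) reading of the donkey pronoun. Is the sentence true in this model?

"it" takes "a chapter" as antecedent — a donkey pronoun bound across the clause boundary.
Strong reading: for every (t,c) with drafted(t,c), proofread(t,c).
Restrictor pairs: (t1,c4) ✓  (t1,c5) ✓  (t2,c5) ✓  (t3,c3) ✓  (t3,c4) ✗  (t4,c2) ✗  (t4,c3) ✓  (t4,c4) ✗  (t4,c5) ✓  (t5,c1) ✓  (t5,c2) ✓
Counterexample: (t3,c4) is in drafted but fails the scope.

False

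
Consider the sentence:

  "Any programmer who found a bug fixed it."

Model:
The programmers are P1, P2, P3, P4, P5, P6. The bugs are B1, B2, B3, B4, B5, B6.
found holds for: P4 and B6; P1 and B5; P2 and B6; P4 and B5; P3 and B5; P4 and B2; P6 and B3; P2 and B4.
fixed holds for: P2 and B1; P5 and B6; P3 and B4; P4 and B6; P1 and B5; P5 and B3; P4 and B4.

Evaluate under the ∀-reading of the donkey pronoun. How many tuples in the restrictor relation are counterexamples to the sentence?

"it" takes "a bug" as antecedent — a donkey pronoun bound across the clause boundary.
Strong reading: for every (p,b) with found(p,b), fixed(p,b).
Restrictor pairs: (P1,B5) ✓  (P2,B4) ✗  (P2,B6) ✗  (P3,B5) ✗  (P4,B2) ✗  (P4,B5) ✗  (P4,B6) ✓  (P6,B3) ✗
Counterexamples (restrictor pairs failing the scope): 6.

6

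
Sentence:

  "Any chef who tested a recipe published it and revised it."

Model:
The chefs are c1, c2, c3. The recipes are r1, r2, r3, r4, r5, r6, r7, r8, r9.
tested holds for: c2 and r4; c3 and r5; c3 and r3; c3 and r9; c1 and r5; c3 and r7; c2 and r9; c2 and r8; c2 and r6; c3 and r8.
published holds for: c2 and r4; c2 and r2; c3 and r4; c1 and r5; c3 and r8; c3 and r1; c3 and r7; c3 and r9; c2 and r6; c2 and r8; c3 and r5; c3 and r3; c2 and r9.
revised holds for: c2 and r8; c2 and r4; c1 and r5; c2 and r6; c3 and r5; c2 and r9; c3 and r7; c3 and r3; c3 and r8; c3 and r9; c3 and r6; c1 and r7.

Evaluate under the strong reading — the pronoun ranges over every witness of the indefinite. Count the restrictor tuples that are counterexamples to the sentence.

"it" takes "a recipe" as antecedent — a donkey pronoun bound across the clause boundary.
Strong reading: for every (c,r) with tested(c,r), published(c,r) ∧ revised(c,r).
Restrictor pairs: (c1,r5) ✓  (c2,r4) ✓  (c2,r6) ✓  (c2,r8) ✓  (c2,r9) ✓  (c3,r3) ✓  (c3,r5) ✓  (c3,r7) ✓  (c3,r8) ✓  (c3,r9) ✓
Counterexamples (restrictor pairs failing the scope): 0.

0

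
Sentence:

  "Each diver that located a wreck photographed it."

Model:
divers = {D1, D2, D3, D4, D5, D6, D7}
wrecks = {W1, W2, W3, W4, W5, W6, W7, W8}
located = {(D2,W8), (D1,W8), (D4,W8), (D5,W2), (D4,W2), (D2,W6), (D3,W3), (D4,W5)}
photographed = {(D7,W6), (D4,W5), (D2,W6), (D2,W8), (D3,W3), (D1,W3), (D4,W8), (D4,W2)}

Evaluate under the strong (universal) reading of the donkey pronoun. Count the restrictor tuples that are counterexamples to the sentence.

2

"it" takes "a wreck" as antecedent — a donkey pronoun bound across the clause boundary.
Strong reading: for every (d,w) with located(d,w), photographed(d,w).
Restrictor pairs: (D1,W8) ✗  (D2,W6) ✓  (D2,W8) ✓  (D3,W3) ✓  (D4,W2) ✓  (D4,W5) ✓  (D4,W8) ✓  (D5,W2) ✗
Counterexamples (restrictor pairs failing the scope): 2.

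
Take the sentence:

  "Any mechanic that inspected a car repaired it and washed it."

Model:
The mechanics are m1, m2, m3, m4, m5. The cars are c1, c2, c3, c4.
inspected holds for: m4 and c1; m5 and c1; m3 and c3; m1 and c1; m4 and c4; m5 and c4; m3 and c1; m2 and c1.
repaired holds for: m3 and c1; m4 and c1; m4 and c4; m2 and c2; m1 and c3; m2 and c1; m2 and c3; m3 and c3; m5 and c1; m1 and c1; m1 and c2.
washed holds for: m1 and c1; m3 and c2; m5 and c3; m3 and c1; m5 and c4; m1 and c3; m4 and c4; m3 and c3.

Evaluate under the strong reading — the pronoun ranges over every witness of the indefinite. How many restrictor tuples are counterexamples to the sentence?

4

"it" takes "a car" as antecedent — a donkey pronoun bound across the clause boundary.
Strong reading: for every (m,c) with inspected(m,c), repaired(m,c) ∧ washed(m,c).
Restrictor pairs: (m1,c1) ✓  (m2,c1) ✗  (m3,c1) ✓  (m3,c3) ✓  (m4,c1) ✗  (m4,c4) ✓  (m5,c1) ✗  (m5,c4) ✗
Counterexamples (restrictor pairs failing the scope): 4.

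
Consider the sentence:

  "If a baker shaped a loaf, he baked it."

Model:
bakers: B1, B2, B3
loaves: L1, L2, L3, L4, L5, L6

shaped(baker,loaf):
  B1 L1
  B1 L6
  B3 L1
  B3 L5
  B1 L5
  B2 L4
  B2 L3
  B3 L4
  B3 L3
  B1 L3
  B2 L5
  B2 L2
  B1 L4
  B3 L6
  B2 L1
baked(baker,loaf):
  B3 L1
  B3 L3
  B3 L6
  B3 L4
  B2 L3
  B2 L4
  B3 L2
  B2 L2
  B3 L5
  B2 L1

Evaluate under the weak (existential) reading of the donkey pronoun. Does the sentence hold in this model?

"it" takes "a loaf" as antecedent — a donkey pronoun bound across the clause boundary.
Weak reading: every baker b with some shaped-loaf has at least one shaped-loaf l such that baked(b,l).
Per baker: B1:✗  B2:✓  B3:✓
B1 has no witness among its shaped-loaves.

False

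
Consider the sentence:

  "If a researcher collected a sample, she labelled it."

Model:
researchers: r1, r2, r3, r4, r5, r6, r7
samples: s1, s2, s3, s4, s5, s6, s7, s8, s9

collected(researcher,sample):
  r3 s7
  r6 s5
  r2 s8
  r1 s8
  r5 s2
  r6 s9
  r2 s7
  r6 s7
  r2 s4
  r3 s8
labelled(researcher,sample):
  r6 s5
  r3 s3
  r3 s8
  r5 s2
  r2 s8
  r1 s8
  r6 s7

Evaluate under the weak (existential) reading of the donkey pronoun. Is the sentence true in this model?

"it" takes "a sample" as antecedent — a donkey pronoun bound across the clause boundary.
Weak reading: every researcher r with some collected-sample has at least one collected-sample s such that labelled(r,s).
Per researcher: r1:✓  r2:✓  r3:✓  r5:✓  r6:✓
Every researcher in the restrictor has a witness.

True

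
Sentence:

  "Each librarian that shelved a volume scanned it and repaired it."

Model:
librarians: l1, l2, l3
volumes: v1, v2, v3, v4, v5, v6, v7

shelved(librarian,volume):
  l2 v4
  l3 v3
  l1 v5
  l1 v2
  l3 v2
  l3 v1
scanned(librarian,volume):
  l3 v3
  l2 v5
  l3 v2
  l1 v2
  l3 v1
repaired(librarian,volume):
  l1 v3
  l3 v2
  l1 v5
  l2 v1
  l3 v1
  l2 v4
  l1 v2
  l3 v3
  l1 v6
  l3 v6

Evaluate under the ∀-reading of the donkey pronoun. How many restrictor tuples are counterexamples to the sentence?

2

"it" takes "a volume" as antecedent — a donkey pronoun bound across the clause boundary.
Strong reading: for every (l,v) with shelved(l,v), scanned(l,v) ∧ repaired(l,v).
Restrictor pairs: (l1,v2) ✓  (l1,v5) ✗  (l2,v4) ✗  (l3,v1) ✓  (l3,v2) ✓  (l3,v3) ✓
Counterexamples (restrictor pairs failing the scope): 2.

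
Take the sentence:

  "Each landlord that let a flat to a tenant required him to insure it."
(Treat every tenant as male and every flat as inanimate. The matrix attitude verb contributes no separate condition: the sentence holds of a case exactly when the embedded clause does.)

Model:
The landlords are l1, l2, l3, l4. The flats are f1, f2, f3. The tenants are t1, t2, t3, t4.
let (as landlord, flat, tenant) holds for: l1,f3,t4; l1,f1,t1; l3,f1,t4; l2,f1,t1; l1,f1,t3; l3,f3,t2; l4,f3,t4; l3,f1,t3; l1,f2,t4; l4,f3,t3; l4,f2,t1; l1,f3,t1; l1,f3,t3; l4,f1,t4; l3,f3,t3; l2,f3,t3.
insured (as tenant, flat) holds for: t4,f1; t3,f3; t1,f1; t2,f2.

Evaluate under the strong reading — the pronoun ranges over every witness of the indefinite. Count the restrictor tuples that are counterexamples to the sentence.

"him" takes "a tenant" as antecedent and "it" takes "a flat"; both are donkey pronouns co-varying with the restrictor.
Strong reading: for every (l,f,t) with let(l,f,t), insured(t,f).
Restrictor triples: (l1,f1,t1)→insured(t1,f1) ✓  (l1,f1,t3)→insured(t3,f1) ✗  (l1,f2,t4)→insured(t4,f2) ✗  (l1,f3,t1)→insured(t1,f3) ✗  (l1,f3,t3)→insured(t3,f3) ✓  (l1,f3,t4)→insured(t4,f3) ✗  (l2,f1,t1)→insured(t1,f1) ✓  (l2,f3,t3)→insured(t3,f3) ✓  (l3,f1,t3)→insured(t3,f1) ✗  (l3,f1,t4)→insured(t4,f1) ✓  (l3,f3,t2)→insured(t2,f3) ✗  (l3,f3,t3)→insured(t3,f3) ✓  (l4,f1,t4)→insured(t4,f1) ✓  (l4,f2,t1)→insured(t1,f2) ✗  (l4,f3,t3)→insured(t3,f3) ✓  (l4,f3,t4)→insured(t4,f3) ✗
Counterexamples (restrictor triples failing the scope): 8.

8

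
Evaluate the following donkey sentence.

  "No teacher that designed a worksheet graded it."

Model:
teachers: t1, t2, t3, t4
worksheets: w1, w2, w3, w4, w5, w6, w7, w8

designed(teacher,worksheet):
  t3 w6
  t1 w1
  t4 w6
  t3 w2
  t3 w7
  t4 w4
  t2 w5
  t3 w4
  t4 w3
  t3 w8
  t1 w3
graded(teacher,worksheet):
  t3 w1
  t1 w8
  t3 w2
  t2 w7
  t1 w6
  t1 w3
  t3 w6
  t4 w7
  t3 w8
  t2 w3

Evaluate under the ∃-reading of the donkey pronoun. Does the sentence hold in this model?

False

"it" takes "a worksheet" as antecedent — a donkey pronoun bound across the clause boundary.
Truth condition: for no (t,w) with designed(t,w) does graded(t,w) hold.
Restrictor pairs — does the scope hold? (t1,w1):fails  (t1,w3):holds  (t2,w5):fails  (t3,w2):holds  (t3,w4):fails  (t3,w6):holds  (t3,w7):fails  (t3,w8):holds  (t4,w3):fails  (t4,w4):fails  (t4,w6):fails
Scope holds for 4 pair(s), so the sentence is false.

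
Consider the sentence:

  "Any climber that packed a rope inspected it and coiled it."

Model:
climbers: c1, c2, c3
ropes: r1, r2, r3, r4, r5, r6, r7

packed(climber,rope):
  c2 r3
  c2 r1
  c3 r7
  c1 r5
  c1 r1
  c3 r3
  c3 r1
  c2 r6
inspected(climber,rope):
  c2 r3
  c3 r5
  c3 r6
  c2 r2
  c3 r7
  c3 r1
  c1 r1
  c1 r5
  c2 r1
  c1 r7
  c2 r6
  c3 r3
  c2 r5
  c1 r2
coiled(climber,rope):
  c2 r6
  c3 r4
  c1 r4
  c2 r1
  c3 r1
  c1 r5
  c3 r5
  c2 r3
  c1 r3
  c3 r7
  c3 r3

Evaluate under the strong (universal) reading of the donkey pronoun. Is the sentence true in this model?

"it" takes "a rope" as antecedent — a donkey pronoun bound across the clause boundary.
Strong reading: for every (c,r) with packed(c,r), inspected(c,r) ∧ coiled(c,r).
Restrictor pairs: (c1,r1) ✗  (c1,r5) ✓  (c2,r1) ✓  (c2,r3) ✓  (c2,r6) ✓  (c3,r1) ✓  (c3,r3) ✓  (c3,r7) ✓
Counterexample: (c1,r1) is in packed but fails the scope.

False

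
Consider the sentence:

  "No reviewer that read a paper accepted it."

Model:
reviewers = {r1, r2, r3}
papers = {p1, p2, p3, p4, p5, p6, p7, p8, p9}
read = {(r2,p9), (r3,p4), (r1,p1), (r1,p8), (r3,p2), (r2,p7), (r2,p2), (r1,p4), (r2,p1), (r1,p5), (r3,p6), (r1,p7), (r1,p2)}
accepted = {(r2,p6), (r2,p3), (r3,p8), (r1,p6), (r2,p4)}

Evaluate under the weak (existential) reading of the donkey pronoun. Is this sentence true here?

"it" takes "a paper" as antecedent — a donkey pronoun bound across the clause boundary.
Truth condition: for no (r,p) with read(r,p) does accepted(r,p) hold.
Restrictor pairs — does the scope hold? (r1,p1):fails  (r1,p2):fails  (r1,p4):fails  (r1,p5):fails  (r1,p7):fails  (r1,p8):fails  (r2,p1):fails  (r2,p2):fails  (r2,p7):fails  (r2,p9):fails  (r3,p2):fails  (r3,p4):fails  (r3,p6):fails
Scope holds for no restrictor pair, so the sentence is true.

True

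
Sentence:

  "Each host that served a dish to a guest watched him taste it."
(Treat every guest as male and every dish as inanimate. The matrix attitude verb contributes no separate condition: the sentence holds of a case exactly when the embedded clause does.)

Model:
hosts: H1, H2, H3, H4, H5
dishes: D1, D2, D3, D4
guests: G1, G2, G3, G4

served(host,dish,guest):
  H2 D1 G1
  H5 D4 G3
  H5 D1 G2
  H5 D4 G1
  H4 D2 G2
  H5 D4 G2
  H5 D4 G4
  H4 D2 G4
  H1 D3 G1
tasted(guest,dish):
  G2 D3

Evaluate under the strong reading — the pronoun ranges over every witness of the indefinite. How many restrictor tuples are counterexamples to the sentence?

"him" takes "a guest" as antecedent and "it" takes "a dish"; both are donkey pronouns co-varying with the restrictor.
Strong reading: for every (h,d,g) with served(h,d,g), tasted(g,d).
Restrictor triples: (H1,D3,G1)→tasted(G1,D3) ✗  (H2,D1,G1)→tasted(G1,D1) ✗  (H4,D2,G2)→tasted(G2,D2) ✗  (H4,D2,G4)→tasted(G4,D2) ✗  (H5,D1,G2)→tasted(G2,D1) ✗  (H5,D4,G1)→tasted(G1,D4) ✗  (H5,D4,G2)→tasted(G2,D4) ✗  (H5,D4,G3)→tasted(G3,D4) ✗  (H5,D4,G4)→tasted(G4,D4) ✗
Counterexamples (restrictor triples failing the scope): 9.

9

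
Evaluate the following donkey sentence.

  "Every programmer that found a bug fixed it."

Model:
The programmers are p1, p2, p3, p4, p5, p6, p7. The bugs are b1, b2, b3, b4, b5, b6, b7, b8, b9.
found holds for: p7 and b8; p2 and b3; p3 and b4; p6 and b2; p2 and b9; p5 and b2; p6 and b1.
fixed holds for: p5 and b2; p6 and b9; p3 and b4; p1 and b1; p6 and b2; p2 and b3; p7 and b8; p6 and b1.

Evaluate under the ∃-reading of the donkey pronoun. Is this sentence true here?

True

"it" takes "a bug" as antecedent — a donkey pronoun bound across the clause boundary.
Weak reading: every programmer p with some found-bug has at least one found-bug b such that fixed(p,b).
Per programmer: p2:✓  p3:✓  p5:✓  p6:✓  p7:✓
Every programmer in the restrictor has a witness.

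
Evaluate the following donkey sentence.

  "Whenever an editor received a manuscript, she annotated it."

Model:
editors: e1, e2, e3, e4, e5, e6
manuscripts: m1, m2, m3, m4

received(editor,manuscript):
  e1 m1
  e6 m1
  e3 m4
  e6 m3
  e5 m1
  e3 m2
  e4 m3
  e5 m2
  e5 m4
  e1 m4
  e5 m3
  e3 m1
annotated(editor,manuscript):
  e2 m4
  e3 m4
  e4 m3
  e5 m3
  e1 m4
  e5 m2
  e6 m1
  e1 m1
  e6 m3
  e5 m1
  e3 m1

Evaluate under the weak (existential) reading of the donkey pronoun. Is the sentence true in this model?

True

"it" takes "a manuscript" as antecedent — a donkey pronoun bound across the clause boundary.
Weak reading: every editor e with some received-manuscript has at least one received-manuscript m such that annotated(e,m).
Per editor: e1:✓  e3:✓  e4:✓  e5:✓  e6:✓
Every editor in the restrictor has a witness.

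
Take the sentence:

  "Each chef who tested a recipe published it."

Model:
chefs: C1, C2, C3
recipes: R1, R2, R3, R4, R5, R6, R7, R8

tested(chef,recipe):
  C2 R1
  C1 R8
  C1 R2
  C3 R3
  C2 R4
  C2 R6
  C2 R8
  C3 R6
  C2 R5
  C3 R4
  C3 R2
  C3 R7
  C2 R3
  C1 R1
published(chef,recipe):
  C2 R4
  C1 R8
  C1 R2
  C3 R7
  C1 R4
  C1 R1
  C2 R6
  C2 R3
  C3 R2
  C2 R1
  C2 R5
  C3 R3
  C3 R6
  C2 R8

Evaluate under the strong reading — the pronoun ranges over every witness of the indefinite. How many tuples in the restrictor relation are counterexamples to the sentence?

1

"it" takes "a recipe" as antecedent — a donkey pronoun bound across the clause boundary.
Strong reading: for every (c,r) with tested(c,r), published(c,r).
Restrictor pairs: (C1,R1) ✓  (C1,R2) ✓  (C1,R8) ✓  (C2,R1) ✓  (C2,R3) ✓  (C2,R4) ✓  (C2,R5) ✓  (C2,R6) ✓  (C2,R8) ✓  (C3,R2) ✓  (C3,R3) ✓  (C3,R4) ✗  (C3,R6) ✓  (C3,R7) ✓
Counterexamples (restrictor pairs failing the scope): 1.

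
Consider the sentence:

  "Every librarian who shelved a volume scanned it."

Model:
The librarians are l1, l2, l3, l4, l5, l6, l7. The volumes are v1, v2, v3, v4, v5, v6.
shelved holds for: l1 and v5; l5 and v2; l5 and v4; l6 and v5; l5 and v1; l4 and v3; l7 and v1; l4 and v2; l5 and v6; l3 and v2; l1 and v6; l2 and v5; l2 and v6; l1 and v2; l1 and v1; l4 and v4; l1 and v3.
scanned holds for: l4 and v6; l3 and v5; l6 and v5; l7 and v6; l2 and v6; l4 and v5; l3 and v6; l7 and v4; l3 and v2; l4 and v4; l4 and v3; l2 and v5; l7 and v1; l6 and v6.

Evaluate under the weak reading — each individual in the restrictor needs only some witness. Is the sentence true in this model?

False

"it" takes "a volume" as antecedent — a donkey pronoun bound across the clause boundary.
Weak reading: every librarian l with some shelved-volume has at least one shelved-volume v such that scanned(l,v).
Per librarian: l1:✗  l2:✓  l3:✓  l4:✓  l5:✗  l6:✓  l7:✓
l1 has no witness among its shelved-volumes.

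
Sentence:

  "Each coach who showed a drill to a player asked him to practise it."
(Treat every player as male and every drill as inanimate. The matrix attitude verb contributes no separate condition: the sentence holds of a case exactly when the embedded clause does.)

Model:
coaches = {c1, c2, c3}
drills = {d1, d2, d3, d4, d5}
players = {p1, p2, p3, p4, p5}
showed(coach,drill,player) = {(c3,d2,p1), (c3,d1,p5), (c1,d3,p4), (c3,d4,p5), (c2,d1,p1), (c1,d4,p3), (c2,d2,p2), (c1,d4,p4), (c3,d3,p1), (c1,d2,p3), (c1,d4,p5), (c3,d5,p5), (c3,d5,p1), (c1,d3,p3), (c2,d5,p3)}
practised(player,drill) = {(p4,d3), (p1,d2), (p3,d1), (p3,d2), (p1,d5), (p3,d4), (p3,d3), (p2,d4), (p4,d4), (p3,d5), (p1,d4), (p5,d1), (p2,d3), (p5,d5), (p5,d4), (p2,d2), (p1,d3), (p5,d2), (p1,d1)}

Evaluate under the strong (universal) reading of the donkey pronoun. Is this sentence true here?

True

"him" takes "a player" as antecedent and "it" takes "a drill"; both are donkey pronouns co-varying with the restrictor.
Strong reading: for every (c,d,p) with showed(c,d,p), practised(p,d).
Restrictor triples: (c1,d2,p3)→practised(p3,d2) ✓  (c1,d3,p3)→practised(p3,d3) ✓  (c1,d3,p4)→practised(p4,d3) ✓  (c1,d4,p3)→practised(p3,d4) ✓  (c1,d4,p4)→practised(p4,d4) ✓  (c1,d4,p5)→practised(p5,d4) ✓  (c2,d1,p1)→practised(p1,d1) ✓  (c2,d2,p2)→practised(p2,d2) ✓  (c2,d5,p3)→practised(p3,d5) ✓  (c3,d1,p5)→practised(p5,d1) ✓  (c3,d2,p1)→practised(p1,d2) ✓  (c3,d3,p1)→practised(p1,d3) ✓  (c3,d4,p5)→practised(p5,d4) ✓  (c3,d5,p1)→practised(p1,d5) ✓  (c3,d5,p5)→practised(p5,d5) ✓
Every restrictor triple satisfies the scope.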